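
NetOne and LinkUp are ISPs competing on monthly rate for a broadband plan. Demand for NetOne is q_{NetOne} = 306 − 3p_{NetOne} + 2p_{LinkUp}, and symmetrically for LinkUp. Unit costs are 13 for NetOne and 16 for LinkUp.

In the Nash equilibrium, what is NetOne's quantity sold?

NetOne's profit: π = (p_{NetOne} − 13)(306 − 3p_{NetOne} + 2p_{LinkUp}).
∂π/∂p_{NetOne} = 345 − 6p_{NetOne} + 2p_{LinkUp} = 0 ⇒ p_{NetOne} = 57.5 + (1/3)p_{LinkUp}.
Similarly p_{LinkUp} = 59 + (1/3)p_{NetOne}.
Substituting the second reaction function into the first: p_{NetOne} = 57.5 + (1/3)(59 + (1/3)p_{NetOne}), which gives (8/9)p_{NetOne} = 463/6 ⇒ p_{NetOne} = 86.8125.
Then p_{LinkUp} = 59 + (1/3)·86.8125 = 87.9375.
q_{NetOne} = 306 − 3·86.8125 + 2·87.9375 = 221.4375.

221.4375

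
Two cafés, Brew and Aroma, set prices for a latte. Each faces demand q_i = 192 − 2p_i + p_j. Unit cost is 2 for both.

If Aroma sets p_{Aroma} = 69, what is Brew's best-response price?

66.25

Brew's profit: π = (p_{Brew} − 2)(192 − 2p_{Brew} + p_{Aroma}).
∂π/∂p_{Brew} = 196 − 4p_{Brew} + p_{Aroma} = 0 ⇒ p_{Brew} = 49 + 0.25p_{Aroma}.
At p_{Aroma} = 69: p_{Brew} = 49 + 0.25·69 = 66.25.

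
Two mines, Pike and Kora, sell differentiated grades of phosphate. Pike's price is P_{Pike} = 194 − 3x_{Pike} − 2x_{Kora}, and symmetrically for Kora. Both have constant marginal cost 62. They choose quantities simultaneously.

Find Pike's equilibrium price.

111.5

Mine Pike's profit: π = x_{Pike}(194 − 3x_{Pike} − 2x_{Kora}) − 62x_{Pike}.
∂π/∂x_{Pike} = 132 − 6x_{Pike} − 2x_{Kora} = 0 ⇒ x_{Pike} = 22 − (1/3)x_{Kora}.
Setting x_{Pike} = x_{Kora} in the reaction function: x_{Pike} = 22 − (1/3)x_{Pike}, so x_{Pike} = 22 / (4/3) = 16.5.
P_{Pike} = 194 − 3·16.5 − 2·16.5 = 111.5.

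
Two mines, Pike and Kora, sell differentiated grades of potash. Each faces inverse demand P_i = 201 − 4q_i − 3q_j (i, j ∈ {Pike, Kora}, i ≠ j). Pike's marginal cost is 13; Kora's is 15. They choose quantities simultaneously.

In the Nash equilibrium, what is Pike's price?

Mine Pike's profit: π = q_{Pike}(201 − 4q_{Pike} − 3q_{Kora}) − 13q_{Pike}.
∂π/∂q_{Pike} = 188 − 8q_{Pike} − 3q_{Kora} = 0 ⇒ q_{Pike} = 23.5 − 0.375q_{Kora}.
Similarly q_{Kora} = 23.25 − 0.375q_{Pike}.
Substituting the second reaction function into the first: q_{Pike} = 23.5 − 0.375(23.25 − 0.375q_{Pike}), which gives (55/64)q_{Pike} = 473/32 ⇒ q_{Pike} = 17.2.
Then q_{Kora} = 23.25 − 0.375·17.2 = 16.8.
P_{Pike} = 201 − 4·17.2 − 3·16.8 = 81.8.

81.8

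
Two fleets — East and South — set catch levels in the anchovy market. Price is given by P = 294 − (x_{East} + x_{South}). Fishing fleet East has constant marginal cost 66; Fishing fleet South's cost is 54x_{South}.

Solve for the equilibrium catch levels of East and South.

72, 84

Fishing fleet East's profit: π = x_{East}(294 − (x_{East} + x_{South})) − 66x_{East}.
∂π/∂x_{East} = 228 − 2x_{East} − x_{South} = 0, so x_{East} = 114 − 0.5x_{South}.
By the same steps for South: x_{South} = 120 − 0.5x_{East}.
Solving the two reaction functions simultaneously: (1 − (−0.5)(−0.5))x_{East} = 114 − 0.5·120, so 0.75x_{East} = 54 and x_{East} = 72.
Then x_{South} = 120 − 0.5·72 = 84.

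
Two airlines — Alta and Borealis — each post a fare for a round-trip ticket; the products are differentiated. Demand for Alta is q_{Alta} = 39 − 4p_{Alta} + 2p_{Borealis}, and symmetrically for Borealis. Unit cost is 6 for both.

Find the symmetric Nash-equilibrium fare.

10.5

Alta's profit: π = (p_{Alta} − 6)(39 − 4p_{Alta} + 2p_{Borealis}).
∂π/∂p_{Alta} = 63 − 8p_{Alta} + 2p_{Borealis} = 0 ⇒ p_{Alta} = 7.875 + 0.25p_{Borealis}.
Setting p_{Alta} = p_{Borealis} in the reaction function: p_{Alta} = 7.875 + 0.25p_{Alta}, so p_{Alta} = 7.875 / 0.75 = 10.5.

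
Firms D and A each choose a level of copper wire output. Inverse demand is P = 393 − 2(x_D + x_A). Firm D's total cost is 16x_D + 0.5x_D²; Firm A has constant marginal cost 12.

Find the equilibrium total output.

118.5625

Firm D's profit: π = x_D(393 − 2(x_D + x_A)) − 16x_D − 0.5x_D².
∂π/∂x_D = 377 − 5x_D − 2x_A = 0, so x_D = 75.4 − 0.4x_A.
For A: ∂π/∂x_A = 381 − 4x_A − 2x_D = 0 ⇒ x_A = 95.25 − 0.5x_D.
Plugging x_A into D's best response: x_D = 75.4 − 0.4(95.25 − 0.5x_D) ⇒ 0.8x_D = 37.3, so x_D = 46.625.
Then x_A = 95.25 − 0.5·46.625 = 71.9375.
Total output: 46.625 + 71.9375 = 118.5625.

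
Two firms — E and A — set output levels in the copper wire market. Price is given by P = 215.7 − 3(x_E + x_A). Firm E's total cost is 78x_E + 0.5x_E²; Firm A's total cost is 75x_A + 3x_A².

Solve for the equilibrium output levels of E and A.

16.404, 7.624

Firm E's profit: π = x_E(215.7 − 3(x_E + x_A)) − 78x_E − 0.5x_E².
∂π/∂x_E = 137.7 − 7x_E − 3x_A = 0, so x_E = 1377/70 − (3/7)x_A.
For A: ∂π/∂x_A = 140.7 − 12x_A − 3x_E = 0 ⇒ x_A = 11.725 − 0.25x_E.
Solving the two reaction functions simultaneously: (1 − (−3/7)(−0.25))x_E = 1377/70 − (3/7)·11.725, so (25/28)x_E = 4101/280 and x_E = 16.404.
Then x_A = 11.725 − 0.25·16.404 = 7.624.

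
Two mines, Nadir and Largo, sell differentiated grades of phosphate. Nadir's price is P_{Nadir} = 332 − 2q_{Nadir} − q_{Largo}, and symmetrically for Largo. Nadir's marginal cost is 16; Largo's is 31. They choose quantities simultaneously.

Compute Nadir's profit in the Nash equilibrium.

8243.28

Mine Nadir's profit: π = q_{Nadir}(332 − 2q_{Nadir} − q_{Largo}) − 16q_{Nadir}.
∂π/∂q_{Nadir} = 316 − 4q_{Nadir} − q_{Largo} = 0 ⇒ q_{Nadir} = 79 − 0.25q_{Largo}.
Similarly q_{Largo} = 75.25 − 0.25q_{Nadir}.
Plugging q_{Largo} into Nadir's best response: q_{Nadir} = 79 − 0.25(75.25 − 0.25q_{Nadir}) ⇒ 0.9375q_{Nadir} = 60.1875, so q_{Nadir} = 64.2.
Then q_{Largo} = 75.25 − 0.25·64.2 = 59.2.
P_{Nadir} = 332 − 2·64.2 − 59.2 = 144.4.
Profit = (144.4 − 16)·64.2 = 8243.28.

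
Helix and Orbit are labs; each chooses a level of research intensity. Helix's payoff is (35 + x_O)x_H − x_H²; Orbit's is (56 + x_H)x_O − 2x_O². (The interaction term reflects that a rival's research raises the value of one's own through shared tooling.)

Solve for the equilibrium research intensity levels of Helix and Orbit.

28, 21

Expanding Helix's payoff: 35x_H + x_Ox_H − x_H².
∂π/∂x_H = 35 + x_O − 2x_H = 0, so x_H = 17.5 + 0.5x_O.
Likewise for Orbit: x_O = 14 + 0.25x_H.
Substituting the second reaction function into the first: x_H = 17.5 + 0.5(14 + 0.25x_H), which gives 0.875x_H = 24.5 ⇒ x_H = 28.
Then x_O = 14 + 0.25·28 = 21.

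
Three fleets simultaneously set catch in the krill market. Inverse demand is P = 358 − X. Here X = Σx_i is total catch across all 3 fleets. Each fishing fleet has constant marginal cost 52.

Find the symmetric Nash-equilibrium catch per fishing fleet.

A representative fishing fleet's profit is π_i = x_i(358 − X) − 52x_i, with X = x_i + Σ_{j≠i} x_j.
First-order condition: 306 − 2x_i − Σ_{j≠i} x_j = 0.
Imposing symmetry (x_j = x for all j) turns Σ_{j≠i} x_j into 2x, so 306 = 4x and x = 76.5.

76.5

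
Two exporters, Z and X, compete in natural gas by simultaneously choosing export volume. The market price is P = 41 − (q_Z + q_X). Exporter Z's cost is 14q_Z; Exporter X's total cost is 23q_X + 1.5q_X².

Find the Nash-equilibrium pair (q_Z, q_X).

Exporter Z's profit: π = q_Z(41 − (q_Z + q_X)) − 14q_Z.
∂π/∂q_Z = 27 − 2q_Z − q_X = 0, so q_Z = 13.5 − 0.5q_X.
For X: ∂π/∂q_X = 18 − 5q_X − q_Z = 0 ⇒ q_X = 3.6 − 0.2q_Z.
Solving the two reaction functions simultaneously: (1 − (−0.5)(−0.2))q_Z = 13.5 − 0.5·3.6, so 0.9q_Z = 11.7 and q_Z = 13.
Then q_X = 3.6 − 0.2·13 = 1.

13, 1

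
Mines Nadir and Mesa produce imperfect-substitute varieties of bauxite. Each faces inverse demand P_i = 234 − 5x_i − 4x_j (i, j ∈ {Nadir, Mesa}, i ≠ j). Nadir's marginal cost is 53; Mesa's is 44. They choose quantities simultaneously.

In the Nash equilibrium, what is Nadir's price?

115.5

Mine Nadir's profit: π = x_{Nadir}(234 − 5x_{Nadir} − 4x_{Mesa}) − 53x_{Nadir}.
∂π/∂x_{Nadir} = 181 − 10x_{Nadir} − 4x_{Mesa} = 0 ⇒ x_{Nadir} = 18.1 − 0.4x_{Mesa}.
Similarly x_{Mesa} = 19 − 0.4x_{Nadir}.
Plugging x_{Mesa} into Nadir's best response: x_{Nadir} = 18.1 − 0.4(19 − 0.4x_{Nadir}) ⇒ 0.84x_{Nadir} = 10.5, so x_{Nadir} = 12.5.
Then x_{Mesa} = 19 − 0.4·12.5 = 14.
P_{Nadir} = 234 − 5·12.5 − 4·14 = 115.5.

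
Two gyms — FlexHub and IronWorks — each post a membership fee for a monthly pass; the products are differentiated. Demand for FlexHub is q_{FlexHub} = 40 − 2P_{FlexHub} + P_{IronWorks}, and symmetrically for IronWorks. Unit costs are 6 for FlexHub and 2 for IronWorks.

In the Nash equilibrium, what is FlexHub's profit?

233.28

FlexHub's profit: π = (P_{FlexHub} − 6)(40 − 2P_{FlexHub} + P_{IronWorks}).
∂π/∂P_{FlexHub} = 52 − 4P_{FlexHub} + P_{IronWorks} = 0 ⇒ P_{FlexHub} = 13 + 0.25P_{IronWorks}.
Similarly P_{IronWorks} = 11 + 0.25P_{FlexHub}.
Solving the two reaction functions simultaneously: (1 − (0.25)(0.25))P_{FlexHub} = 13 + 0.25·11, so 0.9375P_{FlexHub} = 15.75 and P_{FlexHub} = 16.8.
Then P_{IronWorks} = 11 + 0.25·16.8 = 15.2.
q_{FlexHub} = 40 − 2·16.8 + 15.2 = 21.6.
Profit = (16.8 − 6)·21.6 = 233.28.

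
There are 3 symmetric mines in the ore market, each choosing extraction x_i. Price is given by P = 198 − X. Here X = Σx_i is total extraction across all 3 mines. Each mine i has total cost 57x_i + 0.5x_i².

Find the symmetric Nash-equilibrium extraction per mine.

A representative mine's profit is π_i = x_i(198 − X) − 57x_i − 0.5x_i², with X = x_i + Σ_{j≠i} x_j.
First-order condition: 141 − 3x_i − Σ_{j≠i} x_j = 0.
With identical mines, set every x_j = x: then 141 − 3x − 2x = 0, i.e. x = 141/5 = 28.2.

28.2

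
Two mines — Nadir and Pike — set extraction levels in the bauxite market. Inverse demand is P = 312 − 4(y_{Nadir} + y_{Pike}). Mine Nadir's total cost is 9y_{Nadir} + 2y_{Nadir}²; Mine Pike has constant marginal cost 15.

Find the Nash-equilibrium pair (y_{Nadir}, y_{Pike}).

Mine Nadir's profit: π = y_{Nadir}(312 − 4(y_{Nadir} + y_{Pike})) − 9y_{Nadir} − 2y_{Nadir}².
∂π/∂y_{Nadir} = 303 − 12y_{Nadir} − 4y_{Pike} = 0, so y_{Nadir} = 25.25 − (1/3)y_{Pike}.
For Pike: ∂π/∂y_{Pike} = 297 − 8y_{Pike} − 4y_{Nadir} = 0 ⇒ y_{Pike} = 37.125 − 0.5y_{Nadir}.
Substituting the second reaction function into the first: y_{Nadir} = 25.25 − (1/3)(37.125 − 0.5y_{Nadir}), which gives (5/6)y_{Nadir} = 12.875 ⇒ y_{Nadir} = 15.45.
Then y_{Pike} = 37.125 − 0.5·15.45 = 29.4.

15.45, 29.4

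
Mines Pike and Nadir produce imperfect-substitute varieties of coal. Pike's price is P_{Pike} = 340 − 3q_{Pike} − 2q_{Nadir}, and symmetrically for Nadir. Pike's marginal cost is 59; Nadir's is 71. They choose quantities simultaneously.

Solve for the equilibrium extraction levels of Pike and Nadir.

35.875, 32.875

Mine Pike's profit: π = q_{Pike}(340 − 3q_{Pike} − 2q_{Nadir}) − 59q_{Pike}.
∂π/∂q_{Pike} = 281 − 6q_{Pike} − 2q_{Nadir} = 0 ⇒ q_{Pike} = 281/6 − (1/3)q_{Nadir}.
Similarly q_{Nadir} = 269/6 − (1/3)q_{Pike}.
Solving the two reaction functions simultaneously: (1 − (−1/3)(−1/3))q_{Pike} = 281/6 − (1/3)·(269/6), so (8/9)q_{Pike} = 287/9 and q_{Pike} = 35.875.
Then q_{Nadir} = 269/6 − (1/3)·35.875 = 32.875.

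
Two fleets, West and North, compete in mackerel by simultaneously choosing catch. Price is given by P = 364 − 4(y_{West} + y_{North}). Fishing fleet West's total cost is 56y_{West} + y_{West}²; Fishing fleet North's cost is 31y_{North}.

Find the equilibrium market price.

Fishing fleet West's profit: π = y_{West}(364 − 4(y_{West} + y_{North})) − 56y_{West} − y_{West}².
∂π/∂y_{West} = 308 − 10y_{West} − 4y_{North} = 0, so y_{West} = 30.8 − 0.4y_{North}.
For North: ∂π/∂y_{North} = 333 − 8y_{North} − 4y_{West} = 0 ⇒ y_{North} = 41.625 − 0.5y_{West}.
Plugging y_{North} into West's best response: y_{West} = 30.8 − 0.4(41.625 − 0.5y_{West}) ⇒ 0.8y_{West} = 14.15, so y_{West} = 17.6875.
Then y_{North} = 41.625 − 0.5·17.6875 = 1049/32.
Equilibrium price: P = 364 − 4·(1615/32) = 162.125.

162.125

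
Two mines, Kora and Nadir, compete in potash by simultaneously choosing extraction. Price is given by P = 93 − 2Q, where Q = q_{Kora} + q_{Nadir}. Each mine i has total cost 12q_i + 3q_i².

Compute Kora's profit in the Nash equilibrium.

Mine Kora's profit: π = q_{Kora}(93 − 2(q_{Kora} + q_{Nadir})) − 12q_{Kora} − 3q_{Kora}².
∂π/∂q_{Kora} = 81 − 10q_{Kora} − 2q_{Nadir} = 0, so q_{Kora} = 8.1 − 0.2q_{Nadir}.
The game is symmetric, so in equilibrium q_{Nadir} = q_{Kora}: the reaction function gives 1.2q_{Kora} = 8.1, hence q_{Kora} = 6.75.
Price P = 93 − 2·13.5 = 66.
Kora's profit: (66 − 12)·6.75 − 3(6.75)² = 227.8125.

227.8125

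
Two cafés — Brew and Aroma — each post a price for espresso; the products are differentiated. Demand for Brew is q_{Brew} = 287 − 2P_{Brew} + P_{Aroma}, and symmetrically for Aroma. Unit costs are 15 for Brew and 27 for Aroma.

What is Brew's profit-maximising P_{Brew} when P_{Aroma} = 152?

Brew's profit: π = (P_{Brew} − 15)(287 − 2P_{Brew} + P_{Aroma}).
∂π/∂P_{Brew} = 317 − 4P_{Brew} + P_{Aroma} = 0 ⇒ P_{Brew} = 79.25 + 0.25P_{Aroma}.
At P_{Aroma} = 152: P_{Brew} = 79.25 + 0.25·152 = 117.25.

117.25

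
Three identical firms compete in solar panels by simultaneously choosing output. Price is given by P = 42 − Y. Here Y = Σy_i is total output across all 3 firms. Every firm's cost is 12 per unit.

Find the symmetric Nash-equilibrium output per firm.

A representative firm's profit is π_i = y_i(42 − Y) − 12y_i, with Y = y_i + Σ_{j≠i} y_j.
First-order condition: 30 − 2y_i − Σ_{j≠i} y_j = 0.
In a symmetric equilibrium every firm chooses the same y, so Σ_{j≠i} y_j = 2y. The condition becomes 30 − 4y = 0, giving y = 30/4 = 7.5.

7.5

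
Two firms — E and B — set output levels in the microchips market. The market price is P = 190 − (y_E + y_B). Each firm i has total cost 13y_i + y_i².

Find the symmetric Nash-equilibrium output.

Firm E's profit: π = y_E(190 − (y_E + y_B)) − 13y_E − y_E².
∂π/∂y_E = 177 − 4y_E − y_B = 0, so y_E = 44.25 − 0.25y_B.
The game is symmetric, so in equilibrium y_B = y_E: the reaction function gives 1.25y_E = 44.25, hence y_E = 35.4.

35.4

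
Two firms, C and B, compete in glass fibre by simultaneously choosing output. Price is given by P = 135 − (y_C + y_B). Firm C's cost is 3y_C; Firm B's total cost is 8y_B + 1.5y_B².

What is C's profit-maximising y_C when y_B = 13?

59.5

Firm C's profit: π = y_C(135 − (y_C + y_B)) − 3y_C.
∂π/∂y_C = 132 − 2y_C − y_B = 0, so y_C = 66 − 0.5y_B.
At y_B = 13: y_C = 66 − 0.5·13 = 59.5.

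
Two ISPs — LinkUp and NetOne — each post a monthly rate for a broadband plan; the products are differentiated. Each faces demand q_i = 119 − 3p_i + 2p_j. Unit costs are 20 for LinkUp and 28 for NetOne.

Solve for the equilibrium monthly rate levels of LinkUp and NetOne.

46.25, 49.25

LinkUp's profit: π = (p_{LinkUp} − 20)(119 − 3p_{LinkUp} + 2p_{NetOne}).
∂π/∂p_{LinkUp} = 179 − 6p_{LinkUp} + 2p_{NetOne} = 0 ⇒ p_{LinkUp} = 179/6 + (1/3)p_{NetOne}.
Similarly p_{NetOne} = 203/6 + (1/3)p_{LinkUp}.
Plugging p_{NetOne} into LinkUp's best response: p_{LinkUp} = 179/6 + (1/3)(203/6 + (1/3)p_{LinkUp}) ⇒ (8/9)p_{LinkUp} = 370/9, so p_{LinkUp} = 46.25.
Then p_{NetOne} = 203/6 + (1/3)·46.25 = 49.25.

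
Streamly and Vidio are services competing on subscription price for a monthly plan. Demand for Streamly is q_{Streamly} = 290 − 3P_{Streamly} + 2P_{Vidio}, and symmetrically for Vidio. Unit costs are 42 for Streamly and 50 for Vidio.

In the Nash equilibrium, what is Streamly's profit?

Streamly's profit: π = (P_{Streamly} − 42)(290 − 3P_{Streamly} + 2P_{Vidio}).
∂π/∂P_{Streamly} = 416 − 6P_{Streamly} + 2P_{Vidio} = 0 ⇒ P_{Streamly} = 208/3 + (1/3)P_{Vidio}.
Similarly P_{Vidio} = 220/3 + (1/3)P_{Streamly}.
Substituting the second reaction function into the first: P_{Streamly} = 208/3 + (1/3)(220/3 + (1/3)P_{Streamly}), which gives (8/9)P_{Streamly} = 844/9 ⇒ P_{Streamly} = 105.5.
Then P_{Vidio} = 220/3 + (1/3)·105.5 = 108.5.
q_{Streamly} = 290 − 3·105.5 + 2·108.5 = 190.5.
Profit = (105.5 − 42)·190.5 = 12096.75.

12096.75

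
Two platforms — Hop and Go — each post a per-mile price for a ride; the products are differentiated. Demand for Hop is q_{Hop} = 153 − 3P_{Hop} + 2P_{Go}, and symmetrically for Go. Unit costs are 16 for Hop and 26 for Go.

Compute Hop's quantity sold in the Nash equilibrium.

Hop's profit: π = (P_{Hop} − 16)(153 − 3P_{Hop} + 2P_{Go}).
∂π/∂P_{Hop} = 201 − 6P_{Hop} + 2P_{Go} = 0 ⇒ P_{Hop} = 33.5 + (1/3)P_{Go}.
Similarly P_{Go} = 38.5 + (1/3)P_{Hop}.
Plugging P_{Go} into Hop's best response: P_{Hop} = 33.5 + (1/3)(38.5 + (1/3)P_{Hop}) ⇒ (8/9)P_{Hop} = 139/3, so P_{Hop} = 52.125.
Then P_{Go} = 38.5 + (1/3)·52.125 = 55.875.
q_{Hop} = 153 − 3·52.125 + 2·55.875 = 108.375.

108.375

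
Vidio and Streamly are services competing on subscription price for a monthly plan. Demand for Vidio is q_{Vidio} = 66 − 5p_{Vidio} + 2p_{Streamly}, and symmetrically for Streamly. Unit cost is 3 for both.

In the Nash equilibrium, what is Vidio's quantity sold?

35.625

Vidio's profit: π = (p_{Vidio} − 3)(66 − 5p_{Vidio} + 2p_{Streamly}).
∂π/∂p_{Vidio} = 81 − 10p_{Vidio} + 2p_{Streamly} = 0 ⇒ p_{Vidio} = 8.1 + 0.2p_{Streamly}.
By symmetry p_{Streamly} = p_{Vidio}; substituting into the reaction function, 0.8p_{Vidio} = 8.1 and p_{Vidio} = 10.125.
q_{Vidio} = 66 − 5·10.125 + 2·10.125 = 35.625.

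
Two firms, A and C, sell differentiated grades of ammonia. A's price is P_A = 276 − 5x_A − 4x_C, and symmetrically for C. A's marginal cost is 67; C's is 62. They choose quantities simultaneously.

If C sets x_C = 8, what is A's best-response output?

17.7

Firm A's profit: π = x_A(276 − 5x_A − 4x_C) − 67x_A.
∂π/∂x_A = 209 − 10x_A − 4x_C = 0 ⇒ x_A = 20.9 − 0.4x_C.
At x_C = 8: x_A = 20.9 − 0.4·8 = 17.7.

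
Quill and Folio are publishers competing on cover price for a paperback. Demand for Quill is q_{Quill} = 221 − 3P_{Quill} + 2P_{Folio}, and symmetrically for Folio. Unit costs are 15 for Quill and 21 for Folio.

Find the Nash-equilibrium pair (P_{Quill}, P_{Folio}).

Quill's profit: π = (P_{Quill} − 15)(221 − 3P_{Quill} + 2P_{Folio}).
∂π/∂P_{Quill} = 266 − 6P_{Quill} + 2P_{Folio} = 0 ⇒ P_{Quill} = 133/3 + (1/3)P_{Folio}.
Similarly P_{Folio} = 142/3 + (1/3)P_{Quill}.
Solving the two reaction functions simultaneously: (1 − (1/3)(1/3))P_{Quill} = 133/3 + (1/3)·(142/3), so (8/9)P_{Quill} = 541/9 and P_{Quill} = 67.625.
Then P_{Folio} = 142/3 + (1/3)·67.625 = 69.875.

67.625, 69.875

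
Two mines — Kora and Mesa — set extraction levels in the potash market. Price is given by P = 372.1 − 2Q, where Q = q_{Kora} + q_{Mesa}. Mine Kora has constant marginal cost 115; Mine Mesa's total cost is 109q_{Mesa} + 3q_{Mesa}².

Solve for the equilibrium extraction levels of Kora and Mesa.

Mine Kora's profit: π = q_{Kora}(372.1 − 2(q_{Kora} + q_{Mesa})) − 115q_{Kora}.
∂π/∂q_{Kora} = 257.1 − 4q_{Kora} − 2q_{Mesa} = 0, so q_{Kora} = 64.275 − 0.5q_{Mesa}.
For Mesa: ∂π/∂q_{Mesa} = 263.1 − 10q_{Mesa} − 2q_{Kora} = 0 ⇒ q_{Mesa} = 26.31 − 0.2q_{Kora}.
Substituting the second reaction function into the first: q_{Kora} = 64.275 − 0.5(26.31 − 0.2q_{Kora}), which gives 0.9q_{Kora} = 51.12 ⇒ q_{Kora} = 56.8.
Then q_{Mesa} = 26.31 − 0.2·56.8 = 14.95.

56.8, 14.95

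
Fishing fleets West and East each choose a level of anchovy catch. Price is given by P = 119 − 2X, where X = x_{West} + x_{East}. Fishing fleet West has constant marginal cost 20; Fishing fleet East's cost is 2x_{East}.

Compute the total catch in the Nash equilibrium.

36

Fishing fleet West's profit: π = x_{West}(119 − 2(x_{West} + x_{East})) − 20x_{West}.
∂π/∂x_{West} = 99 − 4x_{West} − 2x_{East} = 0, so x_{West} = 24.75 − 0.5x_{East}.
By the same steps for East: x_{East} = 29.25 − 0.5x_{West}.
Solving the two reaction functions simultaneously: (1 − (−0.5)(−0.5))x_{West} = 24.75 − 0.5·29.25, so 0.75x_{West} = 10.125 and x_{West} = 13.5.
Then x_{East} = 29.25 − 0.5·13.5 = 22.5.
Total catch: 13.5 + 22.5 = 36.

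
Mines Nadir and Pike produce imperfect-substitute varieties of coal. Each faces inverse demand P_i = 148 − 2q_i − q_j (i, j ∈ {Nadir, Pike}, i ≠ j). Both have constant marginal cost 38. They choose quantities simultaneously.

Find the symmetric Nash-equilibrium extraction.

Mine Nadir's profit: π = q_{Nadir}(148 − 2q_{Nadir} − q_{Pike}) − 38q_{Nadir}.
∂π/∂q_{Nadir} = 110 − 4q_{Nadir} − q_{Pike} = 0 ⇒ q_{Nadir} = 27.5 − 0.25q_{Pike}.
By symmetry q_{Pike} = q_{Nadir}; substituting into the reaction function, 1.25q_{Nadir} = 27.5 and q_{Nadir} = 22.

22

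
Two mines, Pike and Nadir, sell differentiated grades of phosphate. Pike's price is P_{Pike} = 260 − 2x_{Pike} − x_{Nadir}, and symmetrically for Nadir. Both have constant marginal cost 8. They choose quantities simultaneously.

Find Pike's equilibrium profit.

Mine Pike's profit: π = x_{Pike}(260 − 2x_{Pike} − x_{Nadir}) − 8x_{Pike}.
∂π/∂x_{Pike} = 252 − 4x_{Pike} − x_{Nadir} = 0 ⇒ x_{Pike} = 63 − 0.25x_{Nadir}.
Setting x_{Pike} = x_{Nadir} in the reaction function: x_{Pike} = 63 − 0.25x_{Pike}, so x_{Pike} = 63 / 1.25 = 50.4.
P_{Pike} = 260 − 2·50.4 − 50.4 = 108.8.
Profit = (108.8 − 8)·50.4 = 5080.32.

5080.32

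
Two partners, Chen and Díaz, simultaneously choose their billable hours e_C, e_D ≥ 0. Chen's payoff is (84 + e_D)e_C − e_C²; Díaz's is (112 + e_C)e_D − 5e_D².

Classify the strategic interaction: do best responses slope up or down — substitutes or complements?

Expanding Chen's payoff: 84e_C + e_De_C − e_C².
∂π/∂e_C = 84 + e_D − 2e_C = 0, so e_C = 42 + 0.5e_D.
The best-response slope de_C/de_D = 0.5 > 0: the reaction function is upward-sloping, so the choices are strategic complements.

strategic complements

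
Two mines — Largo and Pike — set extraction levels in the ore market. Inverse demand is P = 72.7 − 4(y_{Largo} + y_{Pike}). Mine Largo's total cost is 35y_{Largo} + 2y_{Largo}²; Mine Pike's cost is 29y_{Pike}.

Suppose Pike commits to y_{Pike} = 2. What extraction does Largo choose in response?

Mine Largo's profit: π = y_{Largo}(72.7 − 4(y_{Largo} + y_{Pike})) − 35y_{Largo} − 2y_{Largo}².
∂π/∂y_{Largo} = 37.7 − 12y_{Largo} − 4y_{Pike} = 0, so y_{Largo} = 377/120 − (1/3)y_{Pike}.
At y_{Pike} = 2: y_{Largo} = 377/120 − (1/3)·2 = 2.475.

2.475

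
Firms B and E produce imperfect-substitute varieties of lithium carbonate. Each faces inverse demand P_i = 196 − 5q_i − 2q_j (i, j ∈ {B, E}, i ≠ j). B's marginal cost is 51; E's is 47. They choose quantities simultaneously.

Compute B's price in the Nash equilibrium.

111

Firm B's profit: π = q_B(196 − 5q_B − 2q_E) − 51q_B.
∂π/∂q_B = 145 − 10q_B − 2q_E = 0 ⇒ q_B = 14.5 − 0.2q_E.
Similarly q_E = 14.9 − 0.2q_B.
Substituting the second reaction function into the first: q_B = 14.5 − 0.2(14.9 − 0.2q_B), which gives 0.96q_B = 11.52 ⇒ q_B = 12.
Then q_E = 14.9 − 0.2·12 = 12.5.
P_B = 196 − 5·12 − 2·12.5 = 111.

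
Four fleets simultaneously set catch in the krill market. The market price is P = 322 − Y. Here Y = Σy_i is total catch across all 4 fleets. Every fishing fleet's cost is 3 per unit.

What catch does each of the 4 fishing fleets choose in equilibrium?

63.8

A representative fishing fleet's profit is π_i = y_i(322 − Y) − 3y_i, with Y = y_i + Σ_{j≠i} y_j.
First-order condition: 319 − 2y_i − Σ_{j≠i} y_j = 0.
With identical fishing fleets, set every y_j = y: then 319 − 2y − 3y = 0, i.e. y = 319/5 = 63.8.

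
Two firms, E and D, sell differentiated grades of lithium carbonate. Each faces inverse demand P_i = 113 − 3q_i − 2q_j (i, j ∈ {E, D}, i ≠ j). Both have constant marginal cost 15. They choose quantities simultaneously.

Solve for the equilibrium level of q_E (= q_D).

Firm E's profit: π = q_E(113 − 3q_E − 2q_D) − 15q_E.
∂π/∂q_E = 98 − 6q_E − 2q_D = 0 ⇒ q_E = 49/3 − (1/3)q_D.
By symmetry q_D = q_E; substituting into the reaction function, (4/3)q_E = 49/3 and q_E = 12.25.

12.25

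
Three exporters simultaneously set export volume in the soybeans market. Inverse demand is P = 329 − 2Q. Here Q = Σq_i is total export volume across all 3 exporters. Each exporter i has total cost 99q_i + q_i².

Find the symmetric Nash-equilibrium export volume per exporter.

A representative exporter's profit is π_i = q_i(329 − 2Q) − 99q_i − q_i², with Q = q_i + Σ_{j≠i} q_j.
First-order condition: 230 − 6q_i − 2Σ_{j≠i} q_j = 0.
With identical exporters, set every q_j = q: then 230 − 6q − 4q = 0, i.e. q = 230/10 = 23.

23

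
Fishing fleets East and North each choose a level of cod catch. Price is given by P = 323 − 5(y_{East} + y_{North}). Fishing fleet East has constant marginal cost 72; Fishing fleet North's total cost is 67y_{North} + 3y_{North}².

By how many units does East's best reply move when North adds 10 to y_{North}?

Fishing fleet East's profit: π = y_{East}(323 − 5(y_{East} + y_{North})) − 72y_{East}.
∂π/∂y_{East} = 251 − 10y_{East} − 5y_{North} = 0, so y_{East} = 25.1 − 0.5y_{North}.
The reaction-function slope is −0.5, so a 10-unit rise in y_{North} moves y_{East} by −0.5 × 10 = −5. East's best response falls — the actions are strategic substitutes.

-5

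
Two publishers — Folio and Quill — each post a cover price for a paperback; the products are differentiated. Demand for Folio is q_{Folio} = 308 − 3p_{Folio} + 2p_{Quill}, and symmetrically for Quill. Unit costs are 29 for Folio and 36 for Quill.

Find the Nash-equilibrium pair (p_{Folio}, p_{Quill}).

Folio's profit: π = (p_{Folio} − 29)(308 − 3p_{Folio} + 2p_{Quill}).
∂π/∂p_{Folio} = 395 − 6p_{Folio} + 2p_{Quill} = 0 ⇒ p_{Folio} = 395/6 + (1/3)p_{Quill}.
Similarly p_{Quill} = 208/3 + (1/3)p_{Folio}.
Substituting the second reaction function into the first: p_{Folio} = 395/6 + (1/3)(208/3 + (1/3)p_{Folio}), which gives (8/9)p_{Folio} = 1601/18 ⇒ p_{Folio} = 100.0625.
Then p_{Quill} = 208/3 + (1/3)·100.0625 = 102.6875.

100.0625, 102.6875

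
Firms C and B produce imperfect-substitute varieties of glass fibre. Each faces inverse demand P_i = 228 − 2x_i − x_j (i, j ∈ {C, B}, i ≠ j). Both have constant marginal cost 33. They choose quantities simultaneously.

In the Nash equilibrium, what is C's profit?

3042

Firm C's profit: π = x_C(228 − 2x_C − x_B) − 33x_C.
∂π/∂x_C = 195 − 4x_C − x_B = 0 ⇒ x_C = 48.75 − 0.25x_B.
Setting x_C = x_B in the reaction function: x_C = 48.75 − 0.25x_C, so x_C = 48.75 / 1.25 = 39.
P_C = 228 − 2·39 − 39 = 111.
Profit = (111 − 33)·39 = 3042.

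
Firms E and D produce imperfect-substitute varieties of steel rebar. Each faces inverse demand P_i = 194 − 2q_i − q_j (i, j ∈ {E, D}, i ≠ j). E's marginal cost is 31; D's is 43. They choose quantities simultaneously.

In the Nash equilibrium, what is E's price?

97.8

Firm E's profit: π = q_E(194 − 2q_E − q_D) − 31q_E.
∂π/∂q_E = 163 − 4q_E − q_D = 0 ⇒ q_E = 40.75 − 0.25q_D.
Similarly q_D = 37.75 − 0.25q_E.
Solving the two reaction functions simultaneously: (1 − (−0.25)(−0.25))q_E = 40.75 − 0.25·37.75, so 0.9375q_E = 31.3125 and q_E = 33.4.
Then q_D = 37.75 − 0.25·33.4 = 29.4.
P_E = 194 − 2·33.4 − 29.4 = 97.8.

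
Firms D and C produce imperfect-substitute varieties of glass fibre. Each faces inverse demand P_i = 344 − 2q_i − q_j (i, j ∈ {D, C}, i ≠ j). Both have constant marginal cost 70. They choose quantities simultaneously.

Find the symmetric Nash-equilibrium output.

Firm D's profit: π = q_D(344 − 2q_D − q_C) − 70q_D.
∂π/∂q_D = 274 − 4q_D − q_C = 0 ⇒ q_D = 68.5 − 0.25q_C.
Setting q_D = q_C in the reaction function: q_D = 68.5 − 0.25q_D, so q_D = 68.5 / 1.25 = 54.8.

54.8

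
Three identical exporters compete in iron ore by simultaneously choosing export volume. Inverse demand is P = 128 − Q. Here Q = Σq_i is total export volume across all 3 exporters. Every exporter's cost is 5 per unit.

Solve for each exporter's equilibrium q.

30.75

A representative exporter's profit is π_i = q_i(128 − Q) − 5q_i, with Q = q_i + Σ_{j≠i} q_j.
First-order condition: 123 − 2q_i − Σ_{j≠i} q_j = 0.
Imposing symmetry (q_j = q for all j) turns Σ_{j≠i} q_j into 2q, so 123 = 4q and q = 30.75.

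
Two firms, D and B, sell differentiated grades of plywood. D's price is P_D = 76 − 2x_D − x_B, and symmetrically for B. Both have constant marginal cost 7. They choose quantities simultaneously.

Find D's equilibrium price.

34.6

Firm D's profit: π = x_D(76 − 2x_D − x_B) − 7x_D.
∂π/∂x_D = 69 − 4x_D − x_B = 0 ⇒ x_D = 17.25 − 0.25x_B.
By symmetry x_B = x_D; substituting into the reaction function, 1.25x_D = 17.25 and x_D = 13.8.
P_D = 76 − 2·13.8 − 13.8 = 34.6.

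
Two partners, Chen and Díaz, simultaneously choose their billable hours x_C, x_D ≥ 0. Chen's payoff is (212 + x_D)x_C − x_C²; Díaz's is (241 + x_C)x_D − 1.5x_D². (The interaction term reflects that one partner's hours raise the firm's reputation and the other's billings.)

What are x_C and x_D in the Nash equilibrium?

175.4, 138.8

Expanding Chen's payoff: 212x_C + x_Dx_C − x_C².
∂π/∂x_C = 212 + x_D − 2x_C = 0, so x_C = 106 + 0.5x_D.
Likewise for Díaz: x_D = 241/3 + (1/3)x_C.
Solving the two reaction functions simultaneously: (1 − (0.5)(1/3))x_C = 106 + 0.5·(241/3), so (5/6)x_C = 877/6 and x_C = 175.4.
Then x_D = 241/3 + (1/3)·175.4 = 138.8.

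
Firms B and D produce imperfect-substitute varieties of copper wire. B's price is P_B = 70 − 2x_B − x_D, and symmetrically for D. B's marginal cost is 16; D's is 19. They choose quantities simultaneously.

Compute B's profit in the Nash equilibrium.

Firm B's profit: π = x_B(70 − 2x_B − x_D) − 16x_B.
∂π/∂x_B = 54 − 4x_B − x_D = 0 ⇒ x_B = 13.5 − 0.25x_D.
Similarly x_D = 12.75 − 0.25x_B.
Substituting the second reaction function into the first: x_B = 13.5 − 0.25(12.75 − 0.25x_B), which gives 0.9375x_B = 10.3125 ⇒ x_B = 11.
Then x_D = 12.75 − 0.25·11 = 10.
P_B = 70 − 2·11 − 10 = 38.
Profit = (38 − 16)·11 = 242.

242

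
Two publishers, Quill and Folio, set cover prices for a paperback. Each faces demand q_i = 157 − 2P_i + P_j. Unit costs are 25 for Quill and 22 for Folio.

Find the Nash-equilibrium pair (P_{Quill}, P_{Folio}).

68.6, 67.4

Quill's profit: π = (P_{Quill} − 25)(157 − 2P_{Quill} + P_{Folio}).
∂π/∂P_{Quill} = 207 − 4P_{Quill} + P_{Folio} = 0 ⇒ P_{Quill} = 51.75 + 0.25P_{Folio}.
Similarly P_{Folio} = 50.25 + 0.25P_{Quill}.
Substituting the second reaction function into the first: P_{Quill} = 51.75 + 0.25(50.25 + 0.25P_{Quill}), which gives 0.9375P_{Quill} = 64.3125 ⇒ P_{Quill} = 68.6.
Then P_{Folio} = 50.25 + 0.25·68.6 = 67.4.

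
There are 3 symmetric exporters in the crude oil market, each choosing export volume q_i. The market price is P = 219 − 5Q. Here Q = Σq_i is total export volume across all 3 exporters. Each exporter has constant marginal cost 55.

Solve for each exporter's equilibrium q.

A representative exporter's profit is π_i = q_i(219 − 5Q) − 55q_i, with Q = q_i + Σ_{j≠i} q_j.
First-order condition: 164 − 10q_i − 5Σ_{j≠i} q_j = 0.
Imposing symmetry (q_j = q for all j) turns Σ_{j≠i} q_j into 2q, so 164 = 20q and q = 8.2.

8.2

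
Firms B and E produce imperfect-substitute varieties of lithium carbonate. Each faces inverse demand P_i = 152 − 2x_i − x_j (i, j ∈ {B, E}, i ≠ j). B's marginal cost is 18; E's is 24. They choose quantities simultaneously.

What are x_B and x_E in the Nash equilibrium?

27.2, 25.2

Firm B's profit: π = x_B(152 − 2x_B − x_E) − 18x_B.
∂π/∂x_B = 134 − 4x_B − x_E = 0 ⇒ x_B = 33.5 − 0.25x_E.
Similarly x_E = 32 − 0.25x_B.
Substituting the second reaction function into the first: x_B = 33.5 − 0.25(32 − 0.25x_B), which gives 0.9375x_B = 25.5 ⇒ x_B = 27.2.
Then x_E = 32 − 0.25·27.2 = 25.2.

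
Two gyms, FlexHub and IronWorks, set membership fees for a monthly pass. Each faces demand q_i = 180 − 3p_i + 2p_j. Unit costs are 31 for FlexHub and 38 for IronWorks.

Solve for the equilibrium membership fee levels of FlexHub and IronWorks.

69.5625, 72.1875

FlexHub's profit: π = (p_{FlexHub} − 31)(180 − 3p_{FlexHub} + 2p_{IronWorks}).
∂π/∂p_{FlexHub} = 273 − 6p_{FlexHub} + 2p_{IronWorks} = 0 ⇒ p_{FlexHub} = 45.5 + (1/3)p_{IronWorks}.
Similarly p_{IronWorks} = 49 + (1/3)p_{FlexHub}.
Substituting the second reaction function into the first: p_{FlexHub} = 45.5 + (1/3)(49 + (1/3)p_{FlexHub}), which gives (8/9)p_{FlexHub} = 371/6 ⇒ p_{FlexHub} = 69.5625.
Then p_{IronWorks} = 49 + (1/3)·69.5625 = 72.1875.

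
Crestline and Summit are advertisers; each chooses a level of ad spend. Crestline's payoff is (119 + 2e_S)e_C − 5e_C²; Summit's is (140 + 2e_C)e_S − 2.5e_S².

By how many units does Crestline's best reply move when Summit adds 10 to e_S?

Expanding Crestline's payoff: 119e_C + 2e_Se_C − 5e_C².
∂π/∂e_C = 119 + 2e_S − 10e_C = 0, so e_C = 11.9 + 0.2e_S.
The reaction-function slope is 0.2, so a 10-unit rise in e_S moves e_C by 0.2 × 10 = 2. Crestline's best response rises — the actions are strategic complements.

2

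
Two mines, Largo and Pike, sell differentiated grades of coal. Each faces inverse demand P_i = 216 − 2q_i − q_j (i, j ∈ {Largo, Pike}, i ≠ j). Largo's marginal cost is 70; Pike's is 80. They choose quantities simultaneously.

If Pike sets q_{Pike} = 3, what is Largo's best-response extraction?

35.75

Mine Largo's profit: π = q_{Largo}(216 − 2q_{Largo} − q_{Pike}) − 70q_{Largo}.
∂π/∂q_{Largo} = 146 − 4q_{Largo} − q_{Pike} = 0 ⇒ q_{Largo} = 36.5 − 0.25q_{Pike}.
At q_{Pike} = 3: q_{Largo} = 36.5 − 0.25·3 = 35.75.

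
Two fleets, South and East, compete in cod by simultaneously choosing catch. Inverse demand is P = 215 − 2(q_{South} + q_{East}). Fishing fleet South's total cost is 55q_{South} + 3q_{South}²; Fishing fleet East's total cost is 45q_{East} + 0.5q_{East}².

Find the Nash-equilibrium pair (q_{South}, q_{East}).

10, 30

Fishing fleet South's profit: π = q_{South}(215 − 2(q_{South} + q_{East})) − 55q_{South} − 3q_{South}².
∂π/∂q_{South} = 160 − 10q_{South} − 2q_{East} = 0, so q_{South} = 16 − 0.2q_{East}.
For East: ∂π/∂q_{East} = 170 − 5q_{East} − 2q_{South} = 0 ⇒ q_{East} = 34 − 0.4q_{South}.
Substituting the second reaction function into the first: q_{South} = 16 − 0.2(34 − 0.4q_{South}), which gives 0.92q_{South} = 9.2 ⇒ q_{South} = 10.
Then q_{East} = 34 − 0.4·10 = 30.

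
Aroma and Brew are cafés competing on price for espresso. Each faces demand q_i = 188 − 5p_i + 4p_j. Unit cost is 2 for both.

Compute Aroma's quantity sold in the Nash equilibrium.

155

Aroma's profit: π = (p_{Aroma} − 2)(188 − 5p_{Aroma} + 4p_{Brew}).
∂π/∂p_{Aroma} = 198 − 10p_{Aroma} + 4p_{Brew} = 0 ⇒ p_{Aroma} = 19.8 + 0.4p_{Brew}.
By symmetry p_{Brew} = p_{Aroma}; substituting into the reaction function, 0.6p_{Aroma} = 19.8 and p_{Aroma} = 33.
q_{Aroma} = 188 − 5·33 + 4·33 = 155.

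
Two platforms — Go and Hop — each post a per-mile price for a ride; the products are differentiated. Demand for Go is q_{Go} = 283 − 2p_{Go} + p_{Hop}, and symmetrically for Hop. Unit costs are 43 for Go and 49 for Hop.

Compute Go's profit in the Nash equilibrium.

Go's profit: π = (p_{Go} − 43)(283 − 2p_{Go} + p_{Hop}).
∂π/∂p_{Go} = 369 − 4p_{Go} + p_{Hop} = 0 ⇒ p_{Go} = 92.25 + 0.25p_{Hop}.
Similarly p_{Hop} = 95.25 + 0.25p_{Go}.
Solving the two reaction functions simultaneously: (1 − (0.25)(0.25))p_{Go} = 92.25 + 0.25·95.25, so 0.9375p_{Go} = 116.0625 and p_{Go} = 123.8.
Then p_{Hop} = 95.25 + 0.25·123.8 = 126.2.
q_{Go} = 283 − 2·123.8 + 126.2 = 161.6.
Profit = (123.8 − 43)·161.6 = 13057.28.

13057.28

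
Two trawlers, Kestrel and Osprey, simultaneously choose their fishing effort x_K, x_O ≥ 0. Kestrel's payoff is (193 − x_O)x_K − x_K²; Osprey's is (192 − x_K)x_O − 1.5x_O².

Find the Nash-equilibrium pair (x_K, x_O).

Expanding Kestrel's payoff: 193x_K − x_Ox_K − x_K².
∂π/∂x_K = 193 − x_O − 2x_K = 0, so x_K = 96.5 − 0.5x_O.
Likewise for Osprey: x_O = 64 − (1/3)x_K.
Solving the two reaction functions simultaneously: (1 − (−0.5)(−1/3))x_K = 96.5 − 0.5·64, so (5/6)x_K = 64.5 and x_K = 77.4.
Then x_O = 64 − (1/3)·77.4 = 38.2.

77.4, 38.2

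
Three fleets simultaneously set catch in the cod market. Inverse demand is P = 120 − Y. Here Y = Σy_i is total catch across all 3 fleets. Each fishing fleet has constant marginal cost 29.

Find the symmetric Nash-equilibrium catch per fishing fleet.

22.75

A representative fishing fleet's profit is π_i = y_i(120 − Y) − 29y_i, with Y = y_i + Σ_{j≠i} y_j.
First-order condition: 91 − 2y_i − Σ_{j≠i} y_j = 0.
Imposing symmetry (y_j = y for all j) turns Σ_{j≠i} y_j into 2y, so 91 = 4y and y = 22.75.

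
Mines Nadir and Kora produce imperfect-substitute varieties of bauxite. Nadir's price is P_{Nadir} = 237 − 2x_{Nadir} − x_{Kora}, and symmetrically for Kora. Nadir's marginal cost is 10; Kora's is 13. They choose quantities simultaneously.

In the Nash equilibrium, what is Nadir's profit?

4158.72

Mine Nadir's profit: π = x_{Nadir}(237 − 2x_{Nadir} − x_{Kora}) − 10x_{Nadir}.
∂π/∂x_{Nadir} = 227 − 4x_{Nadir} − x_{Kora} = 0 ⇒ x_{Nadir} = 56.75 − 0.25x_{Kora}.
Similarly x_{Kora} = 56 − 0.25x_{Nadir}.
Substituting the second reaction function into the first: x_{Nadir} = 56.75 − 0.25(56 − 0.25x_{Nadir}), which gives 0.9375x_{Nadir} = 42.75 ⇒ x_{Nadir} = 45.6.
Then x_{Kora} = 56 − 0.25·45.6 = 44.6.
P_{Nadir} = 237 − 2·45.6 − 44.6 = 101.2.
Profit = (101.2 − 10)·45.6 = 4158.72.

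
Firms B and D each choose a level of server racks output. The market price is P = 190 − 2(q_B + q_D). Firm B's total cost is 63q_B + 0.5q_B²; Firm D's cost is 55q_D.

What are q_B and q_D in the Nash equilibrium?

Firm B's profit: π = q_B(190 − 2(q_B + q_D)) − 63q_B − 0.5q_B².
∂π/∂q_B = 127 − 5q_B − 2q_D = 0, so q_B = 25.4 − 0.4q_D.
For D: ∂π/∂q_D = 135 − 4q_D − 2q_B = 0 ⇒ q_D = 33.75 − 0.5q_B.
Plugging q_D into B's best response: q_B = 25.4 − 0.4(33.75 − 0.5q_B) ⇒ 0.8q_B = 11.9, so q_B = 14.875.
Then q_D = 33.75 − 0.5·14.875 = 26.3125.

14.875, 26.3125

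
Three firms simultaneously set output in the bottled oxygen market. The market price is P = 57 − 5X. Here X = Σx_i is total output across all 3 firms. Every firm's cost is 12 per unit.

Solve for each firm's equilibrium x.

2.25

A representative firm's profit is π_i = x_i(57 − 5X) − 12x_i, with X = x_i + Σ_{j≠i} x_j.
First-order condition: 45 − 10x_i − 5Σ_{j≠i} x_j = 0.
In a symmetric equilibrium every firm chooses the same x, so Σ_{j≠i} x_j = 2x. The condition becomes 45 − 20x = 0, giving x = 45/20 = 2.25.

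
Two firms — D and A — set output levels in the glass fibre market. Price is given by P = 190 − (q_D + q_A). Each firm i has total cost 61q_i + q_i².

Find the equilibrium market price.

138.4

Firm D's profit: π = q_D(190 − (q_D + q_A)) − 61q_D − q_D².
∂π/∂q_D = 129 − 4q_D − q_A = 0, so q_D = 32.25 − 0.25q_A.
By symmetry q_A = q_D; substituting into the reaction function, 1.25q_D = 32.25 and q_D = 25.8.
Equilibrium price: P = 190 − 51.6 = 138.4.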